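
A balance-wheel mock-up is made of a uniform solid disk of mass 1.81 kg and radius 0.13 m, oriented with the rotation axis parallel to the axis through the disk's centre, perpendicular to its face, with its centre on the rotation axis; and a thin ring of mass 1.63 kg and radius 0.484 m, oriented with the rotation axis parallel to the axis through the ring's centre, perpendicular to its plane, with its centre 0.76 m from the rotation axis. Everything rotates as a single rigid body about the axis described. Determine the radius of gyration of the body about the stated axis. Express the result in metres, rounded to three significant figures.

0.624

Solid disk: I_cm = (1/2)MR² = (1/2)(1.81)(0.13)² = 0.015295 kg m²; axis through the centre, so I = 0.015295 kg m².
Thin ring: I_cm = MR² = (1.63)(0.484)² = 0.38184 kg m²; centre at d = 0.76 m, so I = I_cm + Md² gives I = 0.38184 + (1.63)(0.76)² = 1.3233 kg m².
Total I = 1.3386 kg m²; total mass M = 3.44 kg.
k = √(I/M) = √(1.3386/3.44) = 0.62381 m.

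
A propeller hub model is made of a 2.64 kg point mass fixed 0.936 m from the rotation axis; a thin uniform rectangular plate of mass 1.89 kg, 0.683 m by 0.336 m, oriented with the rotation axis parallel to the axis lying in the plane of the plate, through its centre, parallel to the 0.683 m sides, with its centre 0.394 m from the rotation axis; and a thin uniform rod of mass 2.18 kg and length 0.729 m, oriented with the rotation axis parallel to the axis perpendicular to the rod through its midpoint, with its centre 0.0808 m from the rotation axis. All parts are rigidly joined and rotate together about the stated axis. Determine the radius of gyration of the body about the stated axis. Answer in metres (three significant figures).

Point mass: I_cm = 0; centre at d = 0.936 m, so I = I_cm + Md² gives I = 0 + (2.64)(0.936)² = 2.3129 kg m².
Rectangular plate: I_cm = (1/12)Mb² = (1/12)(1.89)(0.336)² = 0.017781 kg m²; centre at d = 0.394 m, so I = I_cm + Md² gives I = 0.017781 + (1.89)(0.394)² = 0.31118 kg m².
Thin rod: I_cm = (1/12)ML² = (1/12)(2.18)(0.729)² = 0.096545 kg m²; centre at d = 0.0808 m, so I = I_cm + Md² gives I = 0.096545 + (2.18)(0.0808)² = 0.11078 kg m².
Total I = 2.7348 kg m²; total mass M = 6.71 kg.
k = √(I/M) = √(2.7348/6.71) = 0.63842 m.

0.638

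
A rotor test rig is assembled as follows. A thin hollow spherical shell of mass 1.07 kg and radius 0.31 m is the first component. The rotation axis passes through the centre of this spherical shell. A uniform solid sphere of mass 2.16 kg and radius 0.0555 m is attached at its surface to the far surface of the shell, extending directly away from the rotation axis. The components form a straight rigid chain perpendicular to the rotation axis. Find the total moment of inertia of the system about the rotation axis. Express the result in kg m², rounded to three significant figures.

Spherical shell: I_cm = (2/3)MR² = (2/3)(1.07)(0.31)² = 0.068551 kg m²; axis through the centre, so I = 0.068551 kg m².
Solid sphere: I_cm = (2/5)MR² = (2/5)(2.16)(0.0555)² = 0.0026613 kg m²; centre at d = 0.31 + 0.0555 = 0.3655 m, so the parallel axis theorem gives I = 0.0026613 + (2.16)(0.3655)² = 0.29122 kg m².
Total I = 0.068551 + 0.29122 = 0.35977 kg m².

0.360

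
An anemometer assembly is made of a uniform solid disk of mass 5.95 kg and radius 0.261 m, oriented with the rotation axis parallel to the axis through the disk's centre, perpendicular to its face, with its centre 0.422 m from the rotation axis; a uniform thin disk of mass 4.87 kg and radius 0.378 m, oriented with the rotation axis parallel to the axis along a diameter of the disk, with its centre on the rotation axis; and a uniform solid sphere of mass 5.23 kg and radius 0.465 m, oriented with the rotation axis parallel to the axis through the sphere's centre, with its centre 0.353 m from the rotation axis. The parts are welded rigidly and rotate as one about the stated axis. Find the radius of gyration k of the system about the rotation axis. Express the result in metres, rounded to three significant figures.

Solid disk: I_cm = (1/2)MR² = (1/2)(5.95)(0.261)² = 0.20266 kg m²; centre at d = 0.422 m, so the parallel axis theorem gives I = 0.20266 + (5.95)(0.422)² = 1.2623 kg m².
Thin disk: I_cm = (1/4)MR² = (1/4)(4.87)(0.378)² = 0.17396 kg m²; axis through the centre, so I = 0.17396 kg m².
Solid sphere: I_cm = (2/5)MR² = (2/5)(5.23)(0.465)² = 0.45234 kg m²; centre at d = 0.353 m, so the parallel axis theorem gives I = 0.45234 + (5.23)(0.353)² = 1.104 kg m².
Total I = 2.5403 kg m²; total mass M = 16.05 kg.
k = √(I/M) = √(2.5403/16.05) = 0.39783 m.

0.398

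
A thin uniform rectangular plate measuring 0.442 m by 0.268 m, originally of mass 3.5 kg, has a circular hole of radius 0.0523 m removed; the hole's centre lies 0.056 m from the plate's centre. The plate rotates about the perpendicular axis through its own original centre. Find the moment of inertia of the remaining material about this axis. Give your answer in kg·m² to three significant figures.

Unpierced body about its centre: I₀ = (1/12)M(a²+b²) = (1/12)(3.5)[(0.442)² + (0.268)²] = 0.07793 kg·m².
The removed disk has mass m = M·πr²/(ab) = (3.5)·π(0.0523)²/(0.442·0.268) = 0.2539 kg (same uniform areal density).
Its moment of inertia about the rotation axis (parallel-axis theorem): I_hole = (1/2)mr² + md² = (1/2)(0.2539)(0.0523)² + (0.2539)(0.056)² = 0.0011435 kg·m².
Treating the hole as negative mass, I = I₀ − I_hole = 0.07793 − 0.0011435 = 0.076786 kg·m².

0.0768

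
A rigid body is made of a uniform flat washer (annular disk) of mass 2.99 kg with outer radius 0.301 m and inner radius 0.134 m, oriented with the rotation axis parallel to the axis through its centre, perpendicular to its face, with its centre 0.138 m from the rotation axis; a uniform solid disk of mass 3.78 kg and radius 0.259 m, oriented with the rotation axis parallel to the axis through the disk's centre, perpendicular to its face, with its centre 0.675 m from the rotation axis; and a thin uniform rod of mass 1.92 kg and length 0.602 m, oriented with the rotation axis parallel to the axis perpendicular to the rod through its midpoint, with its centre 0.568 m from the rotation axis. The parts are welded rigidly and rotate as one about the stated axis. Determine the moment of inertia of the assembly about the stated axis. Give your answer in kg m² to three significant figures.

Annular disk: I_cm = (1/2)M(R²+r²) = (1/2)(2.99)[(0.301)² + (0.134)²] = 0.16229 kg m²; centre at d = 0.138 m, so the parallel axis theorem gives I = 0.16229 + (2.99)(0.138)² = 0.21923 kg m².
Solid disk: I_cm = (1/2)MR² = (1/2)(3.78)(0.259)² = 0.12678 kg m²; centre at d = 0.675 m, so the parallel axis theorem gives I = 0.12678 + (3.78)(0.675)² = 1.849 kg m².
Thin rod: I_cm = (1/12)ML² = (1/12)(1.92)(0.602)² = 0.057985 kg m²; centre at d = 0.568 m, so the parallel axis theorem gives I = 0.057985 + (1.92)(0.568)² = 0.67742 kg m².
Total I = 0.21923 + 1.849 + 0.67742 = 2.7457 kg m².

2.75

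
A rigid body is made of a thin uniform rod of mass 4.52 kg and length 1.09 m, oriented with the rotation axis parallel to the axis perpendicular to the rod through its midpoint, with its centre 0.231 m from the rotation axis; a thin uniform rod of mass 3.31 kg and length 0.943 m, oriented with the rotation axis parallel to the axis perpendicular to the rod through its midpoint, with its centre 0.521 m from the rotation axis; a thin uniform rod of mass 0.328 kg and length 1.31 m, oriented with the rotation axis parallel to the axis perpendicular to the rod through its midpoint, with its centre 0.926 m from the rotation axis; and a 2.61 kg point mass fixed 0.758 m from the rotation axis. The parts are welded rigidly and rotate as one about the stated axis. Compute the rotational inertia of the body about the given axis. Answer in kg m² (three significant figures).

3.66

Thin rod: I_cm = (1/12)ML² = (1/12)(4.52)(1.09)² = 0.44752 kg m²; centre at d = 0.231 m, so I = I_cm + Md² gives I = 0.44752 + (4.52)(0.231)² = 0.68871 kg m².
Thin rod: I_cm = (1/12)ML² = (1/12)(3.31)(0.943)² = 0.24528 kg m²; centre at d = 0.521 m, so I = I_cm + Md² gives I = 0.24528 + (3.31)(0.521)² = 1.1438 kg m².
Thin rod: I_cm = (1/12)ML² = (1/12)(0.328)(1.31)² = 0.046907 kg m²; centre at d = 0.926 m, so I = I_cm + Md² gives I = 0.046907 + (0.328)(0.926)² = 0.32816 kg m².
Point mass: I_cm = 0; centre at d = 0.758 m, so I = I_cm + Md² gives I = 0 + (2.61)(0.758)² = 1.4996 kg m².
Total I = 0.68871 + 1.1438 + 0.32816 + 1.4996 = 3.6602 kg m².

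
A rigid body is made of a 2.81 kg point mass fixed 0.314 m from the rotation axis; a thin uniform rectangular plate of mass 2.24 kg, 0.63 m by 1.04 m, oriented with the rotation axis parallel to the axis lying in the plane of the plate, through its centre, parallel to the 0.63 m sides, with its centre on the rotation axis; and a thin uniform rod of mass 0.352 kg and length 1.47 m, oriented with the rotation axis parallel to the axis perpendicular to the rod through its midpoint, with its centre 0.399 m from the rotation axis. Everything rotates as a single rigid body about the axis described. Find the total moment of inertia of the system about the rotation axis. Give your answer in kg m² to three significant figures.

Point mass: I_cm = 0; centre at d = 0.314 m, so I = I_cm + Md² gives I = 0 + (2.81)(0.314)² = 0.27705 kg m².
Rectangular plate: I_cm = (1/12)Mb² = (1/12)(2.24)(1.04)² = 0.2019 kg m²; axis through the centre, so I = 0.2019 kg m².
Thin rod: I_cm = (1/12)ML² = (1/12)(0.352)(1.47)² = 0.063386 kg m²; centre at d = 0.399 m, so I = I_cm + Md² gives I = 0.063386 + (0.352)(0.399)² = 0.11943 kg m².
Total I = 0.27705 + 0.2019 + 0.11943 = 0.59838 kg m².

0.598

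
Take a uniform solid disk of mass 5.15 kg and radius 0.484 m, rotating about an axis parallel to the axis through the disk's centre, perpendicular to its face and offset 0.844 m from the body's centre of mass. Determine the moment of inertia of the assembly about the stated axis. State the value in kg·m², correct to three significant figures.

I_cm = (1/2)MR² = (1/2)(5.15)(0.484)² = 0.60321 kg·m²; centre at d = 0.844 m, so I = I_cm + Md² gives I = 0.60321 + (5.15)(0.844)² = 4.2717 kg·m².

4.27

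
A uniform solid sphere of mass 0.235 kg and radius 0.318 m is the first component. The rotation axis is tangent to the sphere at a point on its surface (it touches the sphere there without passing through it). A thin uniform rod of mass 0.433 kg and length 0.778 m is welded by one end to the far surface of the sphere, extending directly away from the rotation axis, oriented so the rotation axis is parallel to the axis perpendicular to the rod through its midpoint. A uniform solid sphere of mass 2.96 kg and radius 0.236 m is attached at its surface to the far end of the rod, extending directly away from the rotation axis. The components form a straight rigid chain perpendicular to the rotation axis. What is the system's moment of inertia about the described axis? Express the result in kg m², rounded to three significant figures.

Solid sphere: I_cm = (2/5)MR² = (2/5)(0.235)(0.318)² = 0.0095057 kg m²; centre at d = 0.318 m, so the parallel axis theorem gives I = 0.0095057 + (0.235)(0.318)² = 0.03327 kg m².
Thin rod: I_cm = (1/12)ML² = (1/12)(0.433)(0.778)² = 0.021841 kg m²; centre at d = 0.318 + 0.318 + 0.389 = 1.025 m, so the parallel axis theorem gives I = 0.021841 + (0.433)(1.025)² = 0.47676 kg m².
Solid sphere: I_cm = (2/5)MR² = (2/5)(2.96)(0.236)² = 0.065944 kg m²; centre at d = 0.318 + 0.318 + 0.389 + 0.389 + 0.236 = 1.65 m, so the parallel axis theorem gives I = 0.065944 + (2.96)(1.65)² = 8.1245 kg m².
Total I = 0.03327 + 0.47676 + 8.1245 = 8.6346 kg m².

8.63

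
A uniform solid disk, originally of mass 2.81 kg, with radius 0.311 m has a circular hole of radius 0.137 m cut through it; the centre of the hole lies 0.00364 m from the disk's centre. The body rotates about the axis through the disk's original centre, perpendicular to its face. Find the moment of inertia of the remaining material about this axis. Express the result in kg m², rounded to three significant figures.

Unpierced body about its centre: I₀ = (1/2)MR² = (1/2)(2.81)(0.311)² = 0.13589 kg m².
The removed disk has mass m = M·(r/R)² = (2.81)(0.137/0.311)² = 0.54529 kg (same uniform areal density).
Its moment of inertia about the rotation axis (parallel-axis theorem): I_hole = (1/2)mr² + md² = (1/2)(0.54529)(0.137)² + (0.54529)(0.00364)² = 0.0051245 kg m².
Treating the hole as negative mass, I = I₀ − I_hole = 0.13589 − 0.0051245 = 0.13077 kg m².

0.131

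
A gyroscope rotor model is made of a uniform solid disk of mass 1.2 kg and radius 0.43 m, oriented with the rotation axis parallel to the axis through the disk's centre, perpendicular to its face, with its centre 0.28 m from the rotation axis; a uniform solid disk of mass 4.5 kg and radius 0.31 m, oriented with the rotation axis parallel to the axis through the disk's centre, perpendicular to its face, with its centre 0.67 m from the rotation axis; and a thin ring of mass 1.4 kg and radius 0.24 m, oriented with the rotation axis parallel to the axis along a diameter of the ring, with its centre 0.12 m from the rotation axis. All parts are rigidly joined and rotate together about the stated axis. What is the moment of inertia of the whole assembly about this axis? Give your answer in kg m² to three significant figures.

2.50

Solid disk: I_cm = (1/2)MR² = (1/2)(1.2)(0.43)² = 0.11094 kg m²; centre at d = 0.28 m, so I = I_cm + Md² gives I = 0.11094 + (1.2)(0.28)² = 0.20502 kg m².
Solid disk: I_cm = (1/2)MR² = (1/2)(4.5)(0.31)² = 0.21623 kg m²; centre at d = 0.67 m, so I = I_cm + Md² gives I = 0.21623 + (4.5)(0.67)² = 2.2363 kg m².
Thin ring: I_cm = (1/2)MR² = (1/2)(1.4)(0.24)² = 0.04032 kg m²; centre at d = 0.12 m, so I = I_cm + Md² gives I = 0.04032 + (1.4)(0.12)² = 0.06048 kg m².
Total I = 0.20502 + 2.2363 + 0.06048 = 2.5018 kg m².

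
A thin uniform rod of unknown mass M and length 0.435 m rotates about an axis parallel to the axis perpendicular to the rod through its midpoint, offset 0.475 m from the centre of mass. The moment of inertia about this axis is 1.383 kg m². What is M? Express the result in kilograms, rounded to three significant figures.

5.73

I = I_cm + Md² = (1/12)ML² + Md² = M·[0.0833333·(0.435)² + (0.475)²] = M·0.24139.
So M = 1.383 / 0.24139 = 5.7292 kg.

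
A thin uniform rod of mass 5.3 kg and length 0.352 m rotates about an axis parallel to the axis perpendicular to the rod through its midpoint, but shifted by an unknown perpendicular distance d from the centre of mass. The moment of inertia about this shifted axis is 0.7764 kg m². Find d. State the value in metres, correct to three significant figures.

0.369

About the centre-of-mass axis, I_cm = (1/12)ML² = (1/12)(5.3)(0.352)² = 0.054724 kg m².
Parallel axis theorem: I = I_cm + Md², so Md² = 0.7764 − 0.054724 = 0.72168 kg m².
d = √(0.72168 / 5.3) = 0.36901 m.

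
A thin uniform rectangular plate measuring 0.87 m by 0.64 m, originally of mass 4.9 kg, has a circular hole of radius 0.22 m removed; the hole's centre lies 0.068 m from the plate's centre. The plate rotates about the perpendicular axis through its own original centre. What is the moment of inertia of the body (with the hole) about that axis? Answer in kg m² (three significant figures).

0.438

Unpierced body about its centre: I₀ = (1/12)M(a²+b²) = (1/12)(4.9)[(0.87)² + (0.64)²] = 0.47632 kg m².
The removed disk has mass m = M·πr²/(ab) = (4.9)·π(0.22)²/(0.87·0.64) = 1.3381 kg (same uniform areal density).
Its moment of inertia about the rotation axis (parallel-axis theorem): I_hole = (1/2)mr² + md² = (1/2)(1.3381)(0.22)² + (1.3381)(0.068)² = 0.03857 kg m².
Treating the hole as negative mass, I = I₀ − I_hole = 0.47632 − 0.03857 = 0.43775 kg m².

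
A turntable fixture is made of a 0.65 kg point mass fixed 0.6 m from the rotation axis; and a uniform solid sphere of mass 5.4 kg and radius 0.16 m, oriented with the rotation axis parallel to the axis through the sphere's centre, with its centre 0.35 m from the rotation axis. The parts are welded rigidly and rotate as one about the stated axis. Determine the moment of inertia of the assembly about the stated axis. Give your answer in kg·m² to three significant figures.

Point mass: I_cm = 0; centre at d = 0.6 m, so I = I_cm + Md² gives I = 0 + (0.65)(0.6)² = 0.234 kg·m².
Solid sphere: I_cm = (2/5)MR² = (2/5)(5.4)(0.16)² = 0.055296 kg·m²; centre at d = 0.35 m, so I = I_cm + Md² gives I = 0.055296 + (5.4)(0.35)² = 0.7168 kg·m².
Total I = 0.234 + 0.7168 = 0.9508 kg·m².

0.951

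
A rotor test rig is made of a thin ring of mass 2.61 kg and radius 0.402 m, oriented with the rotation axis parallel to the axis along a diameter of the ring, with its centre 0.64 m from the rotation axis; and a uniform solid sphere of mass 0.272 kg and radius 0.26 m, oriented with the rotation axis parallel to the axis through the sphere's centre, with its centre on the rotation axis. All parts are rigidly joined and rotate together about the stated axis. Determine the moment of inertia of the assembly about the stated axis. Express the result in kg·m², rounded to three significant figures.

Thin ring: I_cm = (1/2)MR² = (1/2)(2.61)(0.402)² = 0.21089 kg·m²; centre at d = 0.64 m, so I = I_cm + Md² gives I = 0.21089 + (2.61)(0.64)² = 1.2799 kg·m².
Solid sphere: I_cm = (2/5)MR² = (2/5)(0.272)(0.26)² = 0.0073549 kg·m²; axis through the centre, so I = 0.0073549 kg·m².
Total I = 1.2799 + 0.0073549 = 1.2873 kg·m².

1.29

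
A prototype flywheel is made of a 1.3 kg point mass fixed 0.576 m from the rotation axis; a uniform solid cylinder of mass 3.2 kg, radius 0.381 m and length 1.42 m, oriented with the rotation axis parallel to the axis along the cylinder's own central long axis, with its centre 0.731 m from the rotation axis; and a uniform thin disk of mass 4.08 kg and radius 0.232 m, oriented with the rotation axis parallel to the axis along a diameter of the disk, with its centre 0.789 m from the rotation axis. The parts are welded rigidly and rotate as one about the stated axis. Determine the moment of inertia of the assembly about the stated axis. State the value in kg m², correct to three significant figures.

4.97

Point mass: I_cm = 0; centre at d = 0.576 m, so I = I_cm + Md² gives I = 0 + (1.3)(0.576)² = 0.43131 kg m².
Solid cylinder: I_cm = (1/2)MR² = (1/2)(3.2)(0.381)² = 0.23226 kg m²; centre at d = 0.731 m, so I = I_cm + Md² gives I = 0.23226 + (3.2)(0.731)² = 1.9422 kg m².
Thin disk: I_cm = (1/4)MR² = (1/4)(4.08)(0.232)² = 0.0549 kg m²; centre at d = 0.789 m, so I = I_cm + Md² gives I = 0.0549 + (4.08)(0.789)² = 2.5948 kg m².
Total I = 0.43131 + 1.9422 + 2.5948 = 4.9683 kg m².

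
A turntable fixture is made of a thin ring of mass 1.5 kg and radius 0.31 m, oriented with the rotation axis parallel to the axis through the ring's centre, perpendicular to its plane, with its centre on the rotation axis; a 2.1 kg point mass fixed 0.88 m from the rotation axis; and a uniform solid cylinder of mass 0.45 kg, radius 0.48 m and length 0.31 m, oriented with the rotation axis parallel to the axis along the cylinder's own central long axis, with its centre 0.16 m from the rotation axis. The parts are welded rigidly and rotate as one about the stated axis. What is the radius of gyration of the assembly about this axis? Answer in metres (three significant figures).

0.673

Thin ring: I_cm = MR² = (1.5)(0.31)² = 0.14415 kg m^2; axis through the centre, so I = 0.14415 kg m^2.
Point mass: I_cm = 0; centre at d = 0.88 m, so I = I_cm + Md² gives I = 0 + (2.1)(0.88)² = 1.6262 kg m^2.
Solid cylinder: I_cm = (1/2)MR² = (1/2)(0.45)(0.48)² = 0.05184 kg m^2; centre at d = 0.16 m, so I = I_cm + Md² gives I = 0.05184 + (0.45)(0.16)² = 0.06336 kg m^2.
Total I = 1.8338 kg m^2; total mass M = 4.05 kg.
k = √(I/M) = √(1.8338/4.05) = 0.67289 m.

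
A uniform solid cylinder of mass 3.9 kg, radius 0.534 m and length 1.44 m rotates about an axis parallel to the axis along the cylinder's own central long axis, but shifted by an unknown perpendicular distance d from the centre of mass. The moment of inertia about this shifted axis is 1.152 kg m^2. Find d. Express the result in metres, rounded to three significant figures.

About the centre-of-mass axis, I_cm = (1/2)MR² = (1/2)(3.9)(0.534)² = 0.55605 kg m^2.
Parallel axis theorem: I = I_cm + Md², so Md² = 1.152 − 0.55605 = 0.59595 kg m^2.
d = √(0.59595 / 3.9) = 0.3909 m.

0.391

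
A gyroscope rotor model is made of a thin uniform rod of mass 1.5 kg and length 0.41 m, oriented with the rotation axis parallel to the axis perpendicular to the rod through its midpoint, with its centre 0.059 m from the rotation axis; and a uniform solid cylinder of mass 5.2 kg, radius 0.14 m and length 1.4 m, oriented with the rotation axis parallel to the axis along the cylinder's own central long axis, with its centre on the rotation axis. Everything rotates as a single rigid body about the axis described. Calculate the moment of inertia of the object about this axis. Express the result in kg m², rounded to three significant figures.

Thin rod: I_cm = (1/12)ML² = (1/12)(1.5)(0.41)² = 0.021012 kg m²; centre at d = 0.059 m, so the parallel axis theorem gives I = 0.021012 + (1.5)(0.059)² = 0.026234 kg m².
Solid cylinder: I_cm = (1/2)MR² = (1/2)(5.2)(0.14)² = 0.05096 kg m²; axis through the centre, so I = 0.05096 kg m².
Total I = 0.026234 + 0.05096 = 0.077194 kg m².

0.0772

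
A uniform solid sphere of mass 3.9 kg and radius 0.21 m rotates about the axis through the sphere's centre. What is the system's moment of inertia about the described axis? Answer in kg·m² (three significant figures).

I_cm = (2/5)MR² = (2/5)(3.9)(0.21)² = 0.068796 kg·m²; axis through the centre, so I = 0.068796 kg·m².

0.0688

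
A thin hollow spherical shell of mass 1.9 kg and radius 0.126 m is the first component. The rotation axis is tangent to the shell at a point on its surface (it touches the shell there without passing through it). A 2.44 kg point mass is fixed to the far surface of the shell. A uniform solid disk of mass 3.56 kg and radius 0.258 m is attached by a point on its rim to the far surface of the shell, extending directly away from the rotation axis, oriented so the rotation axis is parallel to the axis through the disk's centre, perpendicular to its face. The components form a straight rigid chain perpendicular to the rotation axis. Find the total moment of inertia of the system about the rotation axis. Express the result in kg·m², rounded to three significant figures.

Spherical shell: I_cm = (2/3)MR² = (2/3)(1.9)(0.126)² = 0.02011 kg·m²; centre at d = 0.126 m, so I = I_cm + Md² gives I = 0.02011 + (1.9)(0.126)² = 0.050274 kg·m².
Point mass: I_cm = 0; centre at d = 0.126 + 0.126 = 0.252 m, so I = I_cm + Md² gives I = 0 + (2.44)(0.252)² = 0.15495 kg·m².
Solid disk: I_cm = (1/2)MR² = (1/2)(3.56)(0.258)² = 0.11848 kg·m²; centre at d = 0.126 + 0.126 + 0.258 = 0.51 m, so I = I_cm + Md² gives I = 0.11848 + (3.56)(0.51)² = 1.0444 kg·m².
Total I = 0.050274 + 0.15495 + 1.0444 = 1.2497 kg·m².

1.25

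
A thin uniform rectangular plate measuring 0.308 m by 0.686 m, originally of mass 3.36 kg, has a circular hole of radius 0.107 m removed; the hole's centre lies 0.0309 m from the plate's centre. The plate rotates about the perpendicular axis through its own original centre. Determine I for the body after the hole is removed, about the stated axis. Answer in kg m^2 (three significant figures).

Unpierced body about its centre: I₀ = (1/12)M(a²+b²) = (1/12)(3.36)[(0.308)² + (0.686)²] = 0.15833 kg m^2.
The removed disk has mass m = M·πr²/(ab) = (3.36)·π(0.107)²/(0.308·0.686) = 0.57198 kg (same uniform areal density).
Its moment of inertia about the rotation axis (parallel-axis theorem): I_hole = (1/2)mr² + md² = (1/2)(0.57198)(0.107)² + (0.57198)(0.0309)² = 0.0038204 kg m^2.
Treating the hole as negative mass, I = I₀ − I_hole = 0.15833 − 0.0038204 = 0.15451 kg m^2.

0.155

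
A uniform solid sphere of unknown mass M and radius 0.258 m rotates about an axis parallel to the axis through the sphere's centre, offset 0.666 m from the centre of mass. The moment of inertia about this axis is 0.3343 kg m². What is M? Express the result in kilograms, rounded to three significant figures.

I = I_cm + Md² = (2/5)MR² + Md² = M·[0.4·(0.258)² + (0.666)²] = M·0.47018.
So M = 0.3343 / 0.47018 = 0.711 kg.

0.711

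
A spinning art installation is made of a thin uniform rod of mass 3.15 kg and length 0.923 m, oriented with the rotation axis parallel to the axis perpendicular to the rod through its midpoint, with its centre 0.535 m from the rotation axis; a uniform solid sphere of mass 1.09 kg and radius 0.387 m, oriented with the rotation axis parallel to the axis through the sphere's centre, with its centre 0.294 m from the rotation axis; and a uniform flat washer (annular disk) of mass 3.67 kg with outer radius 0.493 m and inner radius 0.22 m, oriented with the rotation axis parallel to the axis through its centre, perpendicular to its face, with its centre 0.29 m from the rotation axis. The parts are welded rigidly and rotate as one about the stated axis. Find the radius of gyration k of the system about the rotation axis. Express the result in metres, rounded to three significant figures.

0.519

Thin rod: I_cm = (1/12)ML² = (1/12)(3.15)(0.923)² = 0.22363 kg·m²; centre at d = 0.535 m, so the parallel axis theorem gives I = 0.22363 + (3.15)(0.535)² = 1.1252 kg·m².
Solid sphere: I_cm = (2/5)MR² = (2/5)(1.09)(0.387)² = 0.065299 kg·m²; centre at d = 0.294 m, so the parallel axis theorem gives I = 0.065299 + (1.09)(0.294)² = 0.15951 kg·m².
Annular disk: I_cm = (1/2)M(R²+r²) = (1/2)(3.67)[(0.493)² + (0.22)²] = 0.53481 kg·m²; centre at d = 0.29 m, so the parallel axis theorem gives I = 0.53481 + (3.67)(0.29)² = 0.84346 kg·m².
Total I = 2.1282 kg·m²; total mass M = 7.91 kg.
k = √(I/M) = √(2.1282/7.91) = 0.5187 m.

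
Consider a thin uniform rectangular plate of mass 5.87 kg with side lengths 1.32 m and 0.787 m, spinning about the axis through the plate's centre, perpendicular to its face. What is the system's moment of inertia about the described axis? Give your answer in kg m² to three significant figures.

I_cm = (1/12)M(a²+b²) = (1/12)(5.87)[(1.32)² + (0.787)²] = 1.1553 kg m²; axis through the centre, so I = 1.1553 kg m².

1.16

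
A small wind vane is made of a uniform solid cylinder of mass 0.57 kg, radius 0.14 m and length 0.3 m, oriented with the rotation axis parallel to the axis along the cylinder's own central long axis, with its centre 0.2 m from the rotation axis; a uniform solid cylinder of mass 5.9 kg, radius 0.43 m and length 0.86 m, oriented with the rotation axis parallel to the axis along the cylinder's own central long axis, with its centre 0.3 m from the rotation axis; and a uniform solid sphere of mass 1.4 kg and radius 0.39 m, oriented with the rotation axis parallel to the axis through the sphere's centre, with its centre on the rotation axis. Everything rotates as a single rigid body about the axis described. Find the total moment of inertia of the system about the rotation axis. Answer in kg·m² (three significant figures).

1.19

Solid cylinder: I_cm = (1/2)MR² = (1/2)(0.57)(0.14)² = 0.005586 kg·m²; centre at d = 0.2 m, so the parallel axis theorem gives I = 0.005586 + (0.57)(0.2)² = 0.028386 kg·m².
Solid cylinder: I_cm = (1/2)MR² = (1/2)(5.9)(0.43)² = 0.54546 kg·m²; centre at d = 0.3 m, so the parallel axis theorem gives I = 0.54546 + (5.9)(0.3)² = 1.0765 kg·m².
Solid sphere: I_cm = (2/5)MR² = (2/5)(1.4)(0.39)² = 0.085176 kg·m²; axis through the centre, so I = 0.085176 kg·m².
Total I = 0.028386 + 1.0765 + 0.085176 = 1.19 kg·m².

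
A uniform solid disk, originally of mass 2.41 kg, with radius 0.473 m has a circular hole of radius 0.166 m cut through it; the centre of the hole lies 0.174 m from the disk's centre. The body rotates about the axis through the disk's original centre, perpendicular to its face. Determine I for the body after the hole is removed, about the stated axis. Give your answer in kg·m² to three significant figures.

Unpierced body about its centre: I₀ = (1/2)MR² = (1/2)(2.41)(0.473)² = 0.26959 kg·m².
The removed disk has mass m = M·(r/R)² = (2.41)(0.166/0.473)² = 0.29683 kg (same uniform areal density).
Its moment of inertia about the rotation axis (parallel-axis theorem): I_hole = (1/2)mr² + md² = (1/2)(0.29683)(0.166)² + (0.29683)(0.174)² = 0.013077 kg·m².
Treating the hole as negative mass, I = I₀ − I_hole = 0.26959 − 0.013077 = 0.25652 kg·m².

0.257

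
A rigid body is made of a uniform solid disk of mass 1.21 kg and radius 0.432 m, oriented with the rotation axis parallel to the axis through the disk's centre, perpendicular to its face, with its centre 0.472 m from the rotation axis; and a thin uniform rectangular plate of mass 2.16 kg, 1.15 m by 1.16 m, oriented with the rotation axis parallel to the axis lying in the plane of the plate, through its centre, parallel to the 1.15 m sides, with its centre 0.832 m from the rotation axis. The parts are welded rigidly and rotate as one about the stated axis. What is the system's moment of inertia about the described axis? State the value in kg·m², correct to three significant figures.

2.12

Solid disk: I_cm = (1/2)MR² = (1/2)(1.21)(0.432)² = 0.11291 kg·m²; centre at d = 0.472 m, so I = I_cm + Md² gives I = 0.11291 + (1.21)(0.472)² = 0.38248 kg·m².
Rectangular plate: I_cm = (1/12)Mb² = (1/12)(2.16)(1.16)² = 0.24221 kg·m²; centre at d = 0.832 m, so I = I_cm + Md² gives I = 0.24221 + (2.16)(0.832)² = 1.7374 kg·m².
Total I = 0.38248 + 1.7374 = 2.1199 kg·m².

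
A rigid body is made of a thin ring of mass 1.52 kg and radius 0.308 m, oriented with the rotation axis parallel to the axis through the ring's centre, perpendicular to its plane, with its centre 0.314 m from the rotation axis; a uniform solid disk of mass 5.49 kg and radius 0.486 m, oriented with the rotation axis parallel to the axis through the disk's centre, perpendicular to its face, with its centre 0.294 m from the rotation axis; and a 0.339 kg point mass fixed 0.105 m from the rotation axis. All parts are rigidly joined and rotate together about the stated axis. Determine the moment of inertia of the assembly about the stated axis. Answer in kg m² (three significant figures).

Thin ring: I_cm = MR² = (1.52)(0.308)² = 0.14419 kg m²; centre at d = 0.314 m, so I = I_cm + Md² gives I = 0.14419 + (1.52)(0.314)² = 0.29406 kg m².
Solid disk: I_cm = (1/2)MR² = (1/2)(5.49)(0.486)² = 0.64836 kg m²; centre at d = 0.294 m, so I = I_cm + Md² gives I = 0.64836 + (5.49)(0.294)² = 1.1229 kg m².
Point mass: I_cm = 0; centre at d = 0.105 m, so I = I_cm + Md² gives I = 0 + (0.339)(0.105)² = 0.0037375 kg m².
Total I = 0.29406 + 1.1229 + 0.0037375 = 1.4207 kg m².

1.42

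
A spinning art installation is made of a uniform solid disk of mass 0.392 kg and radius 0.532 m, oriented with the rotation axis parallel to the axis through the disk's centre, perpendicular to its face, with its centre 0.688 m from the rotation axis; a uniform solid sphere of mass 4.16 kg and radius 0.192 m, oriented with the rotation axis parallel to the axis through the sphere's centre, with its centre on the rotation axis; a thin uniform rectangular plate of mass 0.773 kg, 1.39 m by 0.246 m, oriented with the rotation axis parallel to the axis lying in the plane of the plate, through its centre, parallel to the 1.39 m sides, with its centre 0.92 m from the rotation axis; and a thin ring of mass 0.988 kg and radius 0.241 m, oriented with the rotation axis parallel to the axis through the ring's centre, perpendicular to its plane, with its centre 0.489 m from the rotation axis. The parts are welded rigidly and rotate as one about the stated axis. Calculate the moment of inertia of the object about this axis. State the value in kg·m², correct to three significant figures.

1.25

Solid disk: I_cm = (1/2)MR² = (1/2)(0.392)(0.532)² = 0.055473 kg·m²; centre at d = 0.688 m, so I = I_cm + Md² gives I = 0.055473 + (0.392)(0.688)² = 0.24102 kg·m².
Solid sphere: I_cm = (2/5)MR² = (2/5)(4.16)(0.192)² = 0.061342 kg·m²; axis through the centre, so I = 0.061342 kg·m².
Rectangular plate: I_cm = (1/12)Mb² = (1/12)(0.773)(0.246)² = 0.0038982 kg·m²; centre at d = 0.92 m, so I = I_cm + Md² gives I = 0.0038982 + (0.773)(0.92)² = 0.65817 kg·m².
Thin ring: I_cm = MR² = (0.988)(0.241)² = 0.057384 kg·m²; centre at d = 0.489 m, so I = I_cm + Md² gives I = 0.057384 + (0.988)(0.489)² = 0.29364 kg·m².
Total I = 0.24102 + 0.061342 + 0.65817 + 0.29364 = 1.2542 kg·m².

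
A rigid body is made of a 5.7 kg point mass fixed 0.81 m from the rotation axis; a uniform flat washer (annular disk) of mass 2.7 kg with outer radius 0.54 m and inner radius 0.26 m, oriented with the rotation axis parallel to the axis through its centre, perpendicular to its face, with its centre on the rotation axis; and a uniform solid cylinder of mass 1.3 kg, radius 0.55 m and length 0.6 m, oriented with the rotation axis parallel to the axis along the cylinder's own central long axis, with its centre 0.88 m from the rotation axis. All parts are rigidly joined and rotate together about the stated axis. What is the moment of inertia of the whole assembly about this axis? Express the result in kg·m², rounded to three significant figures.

Point mass: I_cm = 0; centre at d = 0.81 m, so the parallel axis theorem gives I = 0 + (5.7)(0.81)² = 3.7398 kg·m².
Annular disk: I_cm = (1/2)M(R²+r²) = (1/2)(2.7)[(0.54)² + (0.26)²] = 0.48492 kg·m²; axis through the centre, so I = 0.48492 kg·m².
Solid cylinder: I_cm = (1/2)MR² = (1/2)(1.3)(0.55)² = 0.19663 kg·m²; centre at d = 0.88 m, so the parallel axis theorem gives I = 0.19663 + (1.3)(0.88)² = 1.2033 kg·m².
Total I = 3.7398 + 0.48492 + 1.2033 = 5.428 kg·m².

5.43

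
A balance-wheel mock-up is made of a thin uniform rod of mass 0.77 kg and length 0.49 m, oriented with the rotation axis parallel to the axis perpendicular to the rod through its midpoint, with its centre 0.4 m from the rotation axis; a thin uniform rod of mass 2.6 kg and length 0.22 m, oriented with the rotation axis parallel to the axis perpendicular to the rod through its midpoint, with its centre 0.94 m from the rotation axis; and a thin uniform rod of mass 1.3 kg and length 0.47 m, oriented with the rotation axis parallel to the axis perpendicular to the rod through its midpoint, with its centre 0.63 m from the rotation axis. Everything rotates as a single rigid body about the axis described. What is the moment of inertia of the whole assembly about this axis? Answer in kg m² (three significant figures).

Thin rod: I_cm = (1/12)ML² = (1/12)(0.77)(0.49)² = 0.015406 kg m²; centre at d = 0.4 m, so I = I_cm + Md² gives I = 0.015406 + (0.77)(0.4)² = 0.13861 kg m².
Thin rod: I_cm = (1/12)ML² = (1/12)(2.6)(0.22)² = 0.010487 kg m²; centre at d = 0.94 m, so I = I_cm + Md² gives I = 0.010487 + (2.6)(0.94)² = 2.3078 kg m².
Thin rod: I_cm = (1/12)ML² = (1/12)(1.3)(0.47)² = 0.023931 kg m²; centre at d = 0.63 m, so I = I_cm + Md² gives I = 0.023931 + (1.3)(0.63)² = 0.5399 kg m².
Total I = 0.13861 + 2.3078 + 0.5399 = 2.9864 kg m².

2.99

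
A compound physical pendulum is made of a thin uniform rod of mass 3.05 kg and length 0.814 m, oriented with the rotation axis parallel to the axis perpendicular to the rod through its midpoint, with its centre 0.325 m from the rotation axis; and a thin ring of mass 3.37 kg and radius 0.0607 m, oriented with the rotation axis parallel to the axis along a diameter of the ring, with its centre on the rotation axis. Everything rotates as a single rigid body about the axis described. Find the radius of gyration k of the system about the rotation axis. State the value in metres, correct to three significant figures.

0.278

Thin rod: I_cm = (1/12)ML² = (1/12)(3.05)(0.814)² = 0.16841 kg m²; centre at d = 0.325 m, so the parallel axis theorem gives I = 0.16841 + (3.05)(0.325)² = 0.49057 kg m².
Thin ring: I_cm = (1/2)MR² = (1/2)(3.37)(0.0607)² = 0.0062084 kg m²; axis through the centre, so I = 0.0062084 kg m².
Total I = 0.49677 kg m²; total mass M = 6.42 kg.
k = √(I/M) = √(0.49677/6.42) = 0.27817 m.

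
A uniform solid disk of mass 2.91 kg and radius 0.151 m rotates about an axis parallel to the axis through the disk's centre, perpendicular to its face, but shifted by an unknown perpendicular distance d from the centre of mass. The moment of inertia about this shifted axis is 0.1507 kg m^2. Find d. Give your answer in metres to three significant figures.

About the centre-of-mass axis, I_cm = (1/2)MR² = (1/2)(2.91)(0.151)² = 0.033175 kg m^2.
Parallel axis theorem: I = I_cm + Md², so Md² = 0.1507 − 0.033175 = 0.11752 kg m^2.
d = √(0.11752 / 2.91) = 0.20096 m.

0.201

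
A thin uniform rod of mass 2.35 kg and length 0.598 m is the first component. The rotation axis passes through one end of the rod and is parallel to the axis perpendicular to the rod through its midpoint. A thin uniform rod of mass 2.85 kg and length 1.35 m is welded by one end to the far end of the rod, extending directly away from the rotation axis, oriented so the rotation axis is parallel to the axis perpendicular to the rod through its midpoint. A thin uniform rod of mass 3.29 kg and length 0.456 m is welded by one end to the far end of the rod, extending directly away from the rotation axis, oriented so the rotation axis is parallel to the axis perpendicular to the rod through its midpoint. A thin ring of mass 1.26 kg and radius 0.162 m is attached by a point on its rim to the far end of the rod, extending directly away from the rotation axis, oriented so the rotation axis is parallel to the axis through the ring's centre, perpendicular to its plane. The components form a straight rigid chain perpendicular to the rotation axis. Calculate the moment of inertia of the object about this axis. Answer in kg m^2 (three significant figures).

Thin rod: I_cm = (1/12)ML² = (1/12)(2.35)(0.598)² = 0.070031 kg m^2; centre at d = 0.299 m, so the parallel axis theorem gives I = 0.070031 + (2.35)(0.299)² = 0.28012 kg m^2.
Thin rod: I_cm = (1/12)ML² = (1/12)(2.85)(1.35)² = 0.43284 kg m^2; centre at d = 0.299 + 0.299 + 0.675 = 1.273 m, so the parallel axis theorem gives I = 0.43284 + (2.85)(1.273)² = 5.0514 kg m^2.
Thin rod: I_cm = (1/12)ML² = (1/12)(3.29)(0.456)² = 0.057009 kg m^2; centre at d = 0.299 + 0.299 + 0.675 + 0.675 + 0.228 = 2.176 m, so the parallel axis theorem gives I = 0.057009 + (3.29)(2.176)² = 15.635 kg m^2.
Thin ring: I_cm = MR² = (1.26)(0.162)² = 0.033067 kg m^2; centre at d = 0.299 + 0.299 + 0.675 + 0.675 + 0.228 + 0.228 + 0.162 = 2.566 m, so the parallel axis theorem gives I = 0.033067 + (1.26)(2.566)² = 8.3294 kg m^2.
Total I = 0.28012 + 5.0514 + 15.635 + 8.3294 = 29.296 kg m^2.

29.3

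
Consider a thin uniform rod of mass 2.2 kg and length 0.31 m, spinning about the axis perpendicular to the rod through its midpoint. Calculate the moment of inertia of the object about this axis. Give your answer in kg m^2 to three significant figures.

I_cm = (1/12)ML² = (1/12)(2.2)(0.31)² = 0.017618 kg m^2; axis through the centre, so I = 0.017618 kg m^2.

0.0176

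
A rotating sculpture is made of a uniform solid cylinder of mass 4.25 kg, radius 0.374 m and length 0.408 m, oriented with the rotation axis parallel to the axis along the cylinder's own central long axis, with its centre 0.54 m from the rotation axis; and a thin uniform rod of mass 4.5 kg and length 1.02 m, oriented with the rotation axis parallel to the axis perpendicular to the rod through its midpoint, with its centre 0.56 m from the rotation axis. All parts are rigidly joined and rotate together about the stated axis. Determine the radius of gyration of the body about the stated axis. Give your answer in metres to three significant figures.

0.618

Solid cylinder: I_cm = (1/2)MR² = (1/2)(4.25)(0.374)² = 0.29724 kg m²; centre at d = 0.54 m, so the parallel axis theorem gives I = 0.29724 + (4.25)(0.54)² = 1.5365 kg m².
Thin rod: I_cm = (1/12)ML² = (1/12)(4.5)(1.02)² = 0.39015 kg m²; centre at d = 0.56 m, so the parallel axis theorem gives I = 0.39015 + (4.5)(0.56)² = 1.8014 kg m².
Total I = 3.3379 kg m²; total mass M = 8.75 kg.
k = √(I/M) = √(3.3379/8.75) = 0.61763 m.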